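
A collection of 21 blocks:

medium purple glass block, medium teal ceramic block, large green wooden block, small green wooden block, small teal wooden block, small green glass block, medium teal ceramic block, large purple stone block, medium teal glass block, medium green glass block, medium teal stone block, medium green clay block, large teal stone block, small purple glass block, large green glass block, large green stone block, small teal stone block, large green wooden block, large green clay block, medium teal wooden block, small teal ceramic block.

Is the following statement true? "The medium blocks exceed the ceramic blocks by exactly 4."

There are 8 medium blocks.
There are 3 ceramic blocks.
The claim requires 8 − 3 (= 5) to equal 4, which does not hold.

False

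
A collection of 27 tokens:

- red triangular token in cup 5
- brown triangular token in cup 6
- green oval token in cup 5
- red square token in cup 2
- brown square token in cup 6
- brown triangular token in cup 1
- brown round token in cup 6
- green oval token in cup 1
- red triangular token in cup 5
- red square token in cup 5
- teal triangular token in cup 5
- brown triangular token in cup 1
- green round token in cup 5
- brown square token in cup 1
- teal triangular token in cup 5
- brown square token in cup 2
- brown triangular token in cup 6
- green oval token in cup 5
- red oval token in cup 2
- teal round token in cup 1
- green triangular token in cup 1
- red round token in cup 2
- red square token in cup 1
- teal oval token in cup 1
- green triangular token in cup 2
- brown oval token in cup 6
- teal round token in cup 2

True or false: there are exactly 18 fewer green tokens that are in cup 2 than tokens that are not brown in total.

|green tokens in cup 2| = 1.
|tokens that are not brown| = 18.
The claim requires 18 − 1 (= 17) to equal 18, which does not hold.

False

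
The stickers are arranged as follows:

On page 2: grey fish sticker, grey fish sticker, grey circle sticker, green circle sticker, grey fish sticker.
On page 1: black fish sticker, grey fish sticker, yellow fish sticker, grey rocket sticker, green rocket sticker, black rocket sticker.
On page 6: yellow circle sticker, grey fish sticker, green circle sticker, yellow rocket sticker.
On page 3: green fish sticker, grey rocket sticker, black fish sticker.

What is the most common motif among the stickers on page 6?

Counts by motif (restricted to stickers on page 6): circle 2, rocket 1, fish 1.
The maximum is 2, held uniquely by circle.

circle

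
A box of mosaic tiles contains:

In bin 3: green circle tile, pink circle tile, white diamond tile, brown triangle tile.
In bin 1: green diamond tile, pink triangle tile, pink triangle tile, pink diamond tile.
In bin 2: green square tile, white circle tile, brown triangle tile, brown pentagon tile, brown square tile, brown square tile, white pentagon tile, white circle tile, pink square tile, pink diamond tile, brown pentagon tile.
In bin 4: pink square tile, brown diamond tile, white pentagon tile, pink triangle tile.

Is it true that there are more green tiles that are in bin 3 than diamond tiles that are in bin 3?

There is 1 green tile in bin 3.
There is 1 diamond tile in bin 3.
The claim requires 1 > 1, which does not hold.

False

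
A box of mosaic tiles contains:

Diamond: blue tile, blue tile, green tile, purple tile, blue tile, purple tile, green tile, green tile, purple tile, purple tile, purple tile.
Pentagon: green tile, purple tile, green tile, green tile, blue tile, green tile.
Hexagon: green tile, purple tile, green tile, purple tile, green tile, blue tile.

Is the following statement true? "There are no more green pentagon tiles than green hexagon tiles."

False

green pentagon tiles: 4.
green hexagon tiles: 3.
The claim requires 4 ≤ 3, which does not hold.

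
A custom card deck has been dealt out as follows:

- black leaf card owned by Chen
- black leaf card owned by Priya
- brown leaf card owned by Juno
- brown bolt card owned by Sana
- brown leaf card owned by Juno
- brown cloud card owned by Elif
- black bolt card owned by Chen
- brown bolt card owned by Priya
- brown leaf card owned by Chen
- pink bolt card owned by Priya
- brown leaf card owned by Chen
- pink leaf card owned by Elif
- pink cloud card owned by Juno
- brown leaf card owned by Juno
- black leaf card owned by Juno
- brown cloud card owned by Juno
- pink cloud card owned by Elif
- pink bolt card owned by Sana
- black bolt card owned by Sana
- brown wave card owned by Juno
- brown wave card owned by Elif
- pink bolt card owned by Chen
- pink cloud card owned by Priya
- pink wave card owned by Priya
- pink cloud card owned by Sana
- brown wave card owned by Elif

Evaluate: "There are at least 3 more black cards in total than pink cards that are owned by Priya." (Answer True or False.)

black cards: 5.
pink cards owned by Priya: 3.
The claim requires 5 − 3 = 2 ≥ 3, which does not hold.

False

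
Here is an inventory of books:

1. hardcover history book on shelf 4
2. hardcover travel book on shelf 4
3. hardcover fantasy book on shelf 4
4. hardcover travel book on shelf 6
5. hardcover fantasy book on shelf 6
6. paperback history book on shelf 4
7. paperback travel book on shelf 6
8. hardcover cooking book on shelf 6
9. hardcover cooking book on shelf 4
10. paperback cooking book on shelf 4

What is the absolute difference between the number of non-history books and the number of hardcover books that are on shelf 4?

non-history books: 8. hardcover books on shelf 4: 4.
|8 − 4| = 8 − 4 = 4.

4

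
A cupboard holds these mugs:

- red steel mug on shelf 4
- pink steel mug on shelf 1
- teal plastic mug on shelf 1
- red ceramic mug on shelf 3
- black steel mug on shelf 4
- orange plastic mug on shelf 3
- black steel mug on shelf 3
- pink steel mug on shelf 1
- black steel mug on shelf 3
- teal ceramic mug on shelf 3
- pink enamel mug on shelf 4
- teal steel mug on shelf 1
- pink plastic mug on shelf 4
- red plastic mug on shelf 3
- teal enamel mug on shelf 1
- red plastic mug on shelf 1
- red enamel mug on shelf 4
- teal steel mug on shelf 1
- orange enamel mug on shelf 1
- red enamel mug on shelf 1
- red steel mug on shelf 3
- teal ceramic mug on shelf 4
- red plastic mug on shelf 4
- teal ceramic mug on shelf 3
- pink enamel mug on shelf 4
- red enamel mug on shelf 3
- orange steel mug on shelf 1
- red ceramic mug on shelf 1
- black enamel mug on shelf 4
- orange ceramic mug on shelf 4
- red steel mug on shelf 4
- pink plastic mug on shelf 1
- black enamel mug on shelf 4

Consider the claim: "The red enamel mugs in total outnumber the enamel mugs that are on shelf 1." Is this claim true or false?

red enamel mugs: 3.
enamel mugs on shelf 1: 3.
The claim requires 3 > 3, which does not hold.

False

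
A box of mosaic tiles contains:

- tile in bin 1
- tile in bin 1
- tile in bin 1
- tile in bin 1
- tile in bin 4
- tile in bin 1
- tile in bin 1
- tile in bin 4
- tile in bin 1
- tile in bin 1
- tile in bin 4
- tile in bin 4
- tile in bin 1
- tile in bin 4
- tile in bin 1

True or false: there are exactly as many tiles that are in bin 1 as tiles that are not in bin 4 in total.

tiles in bin 1: 10.
tiles that are not in bin 4: 10.
The claim requires 10 = 10, which holds.

True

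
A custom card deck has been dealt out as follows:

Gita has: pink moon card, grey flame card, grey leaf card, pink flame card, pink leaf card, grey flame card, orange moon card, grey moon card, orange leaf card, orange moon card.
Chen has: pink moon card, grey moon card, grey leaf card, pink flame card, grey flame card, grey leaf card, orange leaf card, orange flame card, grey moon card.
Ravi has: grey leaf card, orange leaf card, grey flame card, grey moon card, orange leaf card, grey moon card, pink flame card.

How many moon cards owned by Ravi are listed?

2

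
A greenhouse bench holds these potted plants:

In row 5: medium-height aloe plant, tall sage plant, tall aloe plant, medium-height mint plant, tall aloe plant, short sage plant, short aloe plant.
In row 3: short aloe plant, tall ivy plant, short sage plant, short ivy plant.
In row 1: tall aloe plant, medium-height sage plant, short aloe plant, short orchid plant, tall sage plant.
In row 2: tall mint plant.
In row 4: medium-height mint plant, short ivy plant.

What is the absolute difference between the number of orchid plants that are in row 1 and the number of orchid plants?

0

orchid plants in row 1: 1. orchid plants: 1.
|1 − 1| = 1 − 1 = 0.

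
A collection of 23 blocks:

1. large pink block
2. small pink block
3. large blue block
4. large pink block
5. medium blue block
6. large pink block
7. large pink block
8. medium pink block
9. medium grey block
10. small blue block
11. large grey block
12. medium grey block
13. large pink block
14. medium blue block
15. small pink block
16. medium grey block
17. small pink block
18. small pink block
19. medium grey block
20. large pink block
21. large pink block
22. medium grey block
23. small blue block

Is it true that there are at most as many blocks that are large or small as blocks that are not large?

|blocks that are large or small| = 15.
|blocks that are not large| = 14.
The claim requires 15 ≤ 14, which does not hold.

False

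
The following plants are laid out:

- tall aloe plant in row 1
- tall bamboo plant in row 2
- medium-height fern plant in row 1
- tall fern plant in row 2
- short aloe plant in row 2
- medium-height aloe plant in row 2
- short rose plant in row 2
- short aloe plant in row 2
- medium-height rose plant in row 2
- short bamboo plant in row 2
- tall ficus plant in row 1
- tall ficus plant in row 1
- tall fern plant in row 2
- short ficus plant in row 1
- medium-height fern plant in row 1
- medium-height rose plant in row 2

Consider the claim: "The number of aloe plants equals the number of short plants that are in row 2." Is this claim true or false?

aloe plants: 4.
short plants in row 2: 4.
The claim requires 4 = 4, which holds.

True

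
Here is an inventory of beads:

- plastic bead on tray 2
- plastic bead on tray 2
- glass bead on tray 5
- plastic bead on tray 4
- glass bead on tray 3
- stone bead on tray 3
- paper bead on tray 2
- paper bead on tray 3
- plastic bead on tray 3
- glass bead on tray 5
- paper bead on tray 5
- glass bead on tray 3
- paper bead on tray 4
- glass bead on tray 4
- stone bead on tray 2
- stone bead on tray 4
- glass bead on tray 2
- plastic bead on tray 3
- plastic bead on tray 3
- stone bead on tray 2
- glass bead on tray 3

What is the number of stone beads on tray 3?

1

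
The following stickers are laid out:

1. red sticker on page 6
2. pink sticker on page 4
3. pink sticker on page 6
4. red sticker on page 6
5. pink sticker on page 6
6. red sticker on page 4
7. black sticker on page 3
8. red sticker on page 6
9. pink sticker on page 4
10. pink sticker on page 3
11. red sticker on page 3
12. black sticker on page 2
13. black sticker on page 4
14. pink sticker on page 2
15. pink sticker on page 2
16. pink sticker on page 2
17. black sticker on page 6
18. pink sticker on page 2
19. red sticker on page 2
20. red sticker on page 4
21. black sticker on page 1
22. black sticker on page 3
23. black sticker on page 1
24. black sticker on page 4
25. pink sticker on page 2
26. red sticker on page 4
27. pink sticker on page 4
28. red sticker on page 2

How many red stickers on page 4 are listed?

3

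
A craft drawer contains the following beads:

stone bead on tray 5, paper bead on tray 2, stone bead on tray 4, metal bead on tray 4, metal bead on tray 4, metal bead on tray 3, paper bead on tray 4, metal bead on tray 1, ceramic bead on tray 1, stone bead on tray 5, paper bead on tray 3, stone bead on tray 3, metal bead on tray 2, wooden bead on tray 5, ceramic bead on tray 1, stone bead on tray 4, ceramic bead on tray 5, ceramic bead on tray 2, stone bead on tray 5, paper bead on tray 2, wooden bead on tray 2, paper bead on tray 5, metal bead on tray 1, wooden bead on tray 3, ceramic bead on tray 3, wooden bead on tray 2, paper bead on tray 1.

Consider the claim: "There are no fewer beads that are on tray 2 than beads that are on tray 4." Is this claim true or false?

True

There are 6 beads on tray 2.
There are 5 beads on tray 4.
The claim requires 6 ≥ 5, which holds.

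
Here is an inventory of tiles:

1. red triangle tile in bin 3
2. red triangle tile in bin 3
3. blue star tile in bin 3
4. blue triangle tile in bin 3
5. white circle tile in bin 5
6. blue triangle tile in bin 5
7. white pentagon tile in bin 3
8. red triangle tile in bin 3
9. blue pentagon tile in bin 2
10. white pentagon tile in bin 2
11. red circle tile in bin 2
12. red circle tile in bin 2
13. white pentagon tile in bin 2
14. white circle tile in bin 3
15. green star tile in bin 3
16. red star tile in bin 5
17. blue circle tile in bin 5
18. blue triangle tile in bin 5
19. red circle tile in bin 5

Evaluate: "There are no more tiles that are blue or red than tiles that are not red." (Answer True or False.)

|tiles that are blue or red| = 13.
|tiles that are not red| = 12.
The claim requires 13 ≤ 12, which does not hold.

False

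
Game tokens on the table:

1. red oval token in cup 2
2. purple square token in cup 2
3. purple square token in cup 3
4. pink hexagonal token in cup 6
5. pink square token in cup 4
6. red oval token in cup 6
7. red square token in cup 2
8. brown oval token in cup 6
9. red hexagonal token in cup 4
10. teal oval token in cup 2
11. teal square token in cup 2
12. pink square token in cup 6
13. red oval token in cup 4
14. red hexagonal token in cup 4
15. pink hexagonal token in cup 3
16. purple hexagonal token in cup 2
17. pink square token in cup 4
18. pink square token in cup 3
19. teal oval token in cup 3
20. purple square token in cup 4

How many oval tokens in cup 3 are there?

1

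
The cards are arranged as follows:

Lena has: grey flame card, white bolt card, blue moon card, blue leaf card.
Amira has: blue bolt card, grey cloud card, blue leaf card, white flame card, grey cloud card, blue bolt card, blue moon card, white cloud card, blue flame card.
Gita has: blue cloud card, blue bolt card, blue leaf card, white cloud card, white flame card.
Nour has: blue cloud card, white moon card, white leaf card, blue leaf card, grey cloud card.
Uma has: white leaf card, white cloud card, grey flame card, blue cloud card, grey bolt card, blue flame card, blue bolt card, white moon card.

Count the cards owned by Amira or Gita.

Amira: 9; Gita: 5; together 9 + 5 = 14.

14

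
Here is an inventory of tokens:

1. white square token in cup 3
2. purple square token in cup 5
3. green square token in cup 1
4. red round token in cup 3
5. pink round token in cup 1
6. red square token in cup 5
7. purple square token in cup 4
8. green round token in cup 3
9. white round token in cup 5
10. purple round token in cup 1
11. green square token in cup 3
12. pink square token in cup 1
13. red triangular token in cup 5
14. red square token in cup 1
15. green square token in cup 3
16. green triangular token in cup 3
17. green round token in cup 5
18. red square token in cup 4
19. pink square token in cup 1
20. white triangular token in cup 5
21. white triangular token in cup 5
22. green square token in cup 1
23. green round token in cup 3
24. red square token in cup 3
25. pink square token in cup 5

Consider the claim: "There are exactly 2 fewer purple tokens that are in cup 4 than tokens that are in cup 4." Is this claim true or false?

False

There is 1 purple token in cup 4.
There are 2 tokens in cup 4.
The claim requires 2 − 1 (= 1) to equal 2, which does not hold.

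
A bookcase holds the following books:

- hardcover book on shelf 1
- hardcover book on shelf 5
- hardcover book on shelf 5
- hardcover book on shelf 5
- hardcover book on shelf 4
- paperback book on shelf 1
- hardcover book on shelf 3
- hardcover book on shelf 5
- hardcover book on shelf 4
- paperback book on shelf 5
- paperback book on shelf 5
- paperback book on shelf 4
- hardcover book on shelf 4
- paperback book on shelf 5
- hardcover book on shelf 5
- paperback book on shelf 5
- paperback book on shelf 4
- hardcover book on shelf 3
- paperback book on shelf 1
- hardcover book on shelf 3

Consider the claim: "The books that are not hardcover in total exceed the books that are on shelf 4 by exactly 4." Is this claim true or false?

books that are not hardcover: 8.
books on shelf 4: 5.
The claim requires 8 − 5 (= 3) to equal 4, which does not hold.

False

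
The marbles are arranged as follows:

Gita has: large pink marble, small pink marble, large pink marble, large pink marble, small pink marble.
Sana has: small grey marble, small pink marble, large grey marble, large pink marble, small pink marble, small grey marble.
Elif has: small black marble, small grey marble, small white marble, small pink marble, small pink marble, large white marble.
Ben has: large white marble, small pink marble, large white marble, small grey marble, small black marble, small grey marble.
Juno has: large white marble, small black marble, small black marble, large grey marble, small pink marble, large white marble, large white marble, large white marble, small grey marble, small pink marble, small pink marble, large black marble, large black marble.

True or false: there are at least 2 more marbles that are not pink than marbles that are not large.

|marbles that are not pink| = 22.
|marbles that are not large| = 21.
The claim requires 22 − 21 = 1 ≥ 2, which does not hold.

False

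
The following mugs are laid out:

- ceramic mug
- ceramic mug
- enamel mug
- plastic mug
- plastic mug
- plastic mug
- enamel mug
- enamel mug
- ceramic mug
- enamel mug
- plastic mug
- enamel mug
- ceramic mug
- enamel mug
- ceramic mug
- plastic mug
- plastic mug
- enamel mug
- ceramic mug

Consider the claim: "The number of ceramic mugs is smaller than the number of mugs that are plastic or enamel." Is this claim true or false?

True

There are 6 ceramic mugs.
There are 13 mugs that are plastic or enamel.
The claim requires 6 < 13, which holds.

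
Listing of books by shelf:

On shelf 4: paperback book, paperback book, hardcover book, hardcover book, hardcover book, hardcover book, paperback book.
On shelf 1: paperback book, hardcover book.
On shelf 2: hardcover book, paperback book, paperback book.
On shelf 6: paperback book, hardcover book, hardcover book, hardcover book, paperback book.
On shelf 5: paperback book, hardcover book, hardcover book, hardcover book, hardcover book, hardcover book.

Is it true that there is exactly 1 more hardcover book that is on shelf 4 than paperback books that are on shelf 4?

|hardcover books on shelf 4| = 4.
|paperback books on shelf 4| = 3.
The claim requires 4 − 3 (= 1) to equal 1, which holds.

True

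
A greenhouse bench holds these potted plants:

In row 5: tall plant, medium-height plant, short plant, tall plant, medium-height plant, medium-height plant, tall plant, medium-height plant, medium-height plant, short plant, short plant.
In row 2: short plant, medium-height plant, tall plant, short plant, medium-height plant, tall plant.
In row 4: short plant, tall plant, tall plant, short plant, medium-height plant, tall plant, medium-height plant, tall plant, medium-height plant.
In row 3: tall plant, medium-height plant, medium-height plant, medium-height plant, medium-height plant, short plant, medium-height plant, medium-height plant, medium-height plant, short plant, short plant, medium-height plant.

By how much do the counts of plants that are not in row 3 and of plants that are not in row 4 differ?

3

plants that are not in row 3: 26. plants that are not in row 4: 29.
|26 − 29| = 29 − 26 = 3.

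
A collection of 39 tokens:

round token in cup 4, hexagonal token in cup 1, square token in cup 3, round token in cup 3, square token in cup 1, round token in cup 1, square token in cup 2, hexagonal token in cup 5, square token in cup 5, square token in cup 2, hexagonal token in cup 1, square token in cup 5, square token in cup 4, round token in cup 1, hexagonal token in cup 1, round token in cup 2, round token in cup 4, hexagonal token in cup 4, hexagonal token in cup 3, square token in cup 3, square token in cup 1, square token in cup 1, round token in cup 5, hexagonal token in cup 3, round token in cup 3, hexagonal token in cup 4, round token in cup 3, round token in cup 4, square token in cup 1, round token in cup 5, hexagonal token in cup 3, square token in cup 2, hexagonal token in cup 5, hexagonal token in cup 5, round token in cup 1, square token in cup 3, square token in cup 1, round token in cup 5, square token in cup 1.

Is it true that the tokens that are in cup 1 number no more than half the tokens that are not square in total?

There are 12 tokens in cup 1.
There are 24 tokens that are not square.
The claim requires 2 × 12 = 24 ≤ 24, which holds.

True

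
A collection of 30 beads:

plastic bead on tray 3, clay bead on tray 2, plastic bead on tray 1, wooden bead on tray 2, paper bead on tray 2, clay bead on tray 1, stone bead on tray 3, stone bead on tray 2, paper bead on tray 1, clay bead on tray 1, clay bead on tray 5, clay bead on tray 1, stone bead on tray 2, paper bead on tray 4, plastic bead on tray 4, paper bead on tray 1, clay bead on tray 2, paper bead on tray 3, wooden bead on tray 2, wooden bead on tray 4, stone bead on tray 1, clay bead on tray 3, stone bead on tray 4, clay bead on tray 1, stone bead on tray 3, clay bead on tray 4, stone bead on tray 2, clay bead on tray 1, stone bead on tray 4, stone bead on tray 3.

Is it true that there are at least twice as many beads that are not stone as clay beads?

beads that are not stone: 21.
clay beads: 10.
The claim requires 21 ≥ 2 × 10 = 20, which holds.

True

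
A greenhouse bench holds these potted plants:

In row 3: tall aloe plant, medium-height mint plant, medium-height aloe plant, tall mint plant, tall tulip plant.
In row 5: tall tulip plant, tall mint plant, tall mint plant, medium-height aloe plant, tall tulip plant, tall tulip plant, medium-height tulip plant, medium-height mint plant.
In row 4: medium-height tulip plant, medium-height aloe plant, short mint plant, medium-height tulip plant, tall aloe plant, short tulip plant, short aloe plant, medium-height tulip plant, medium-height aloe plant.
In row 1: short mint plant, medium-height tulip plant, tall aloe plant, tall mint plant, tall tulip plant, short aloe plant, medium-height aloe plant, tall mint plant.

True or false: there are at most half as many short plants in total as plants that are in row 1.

False

short plants: 5.
plants in row 1: 8.
The claim requires 2 × 5 = 10 ≤ 8, which does not hold.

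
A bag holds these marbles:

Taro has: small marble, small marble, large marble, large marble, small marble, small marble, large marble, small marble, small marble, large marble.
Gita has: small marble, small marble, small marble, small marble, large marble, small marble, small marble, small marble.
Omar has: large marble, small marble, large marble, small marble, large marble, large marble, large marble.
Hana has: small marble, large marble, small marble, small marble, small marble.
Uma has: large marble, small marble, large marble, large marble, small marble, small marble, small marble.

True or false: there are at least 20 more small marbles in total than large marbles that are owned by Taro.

False

There are 23 small marbles.
Count of large marbles owned by Taro: 4.
The claim requires 23 − 4 = 19 ≥ 20, which does not hold.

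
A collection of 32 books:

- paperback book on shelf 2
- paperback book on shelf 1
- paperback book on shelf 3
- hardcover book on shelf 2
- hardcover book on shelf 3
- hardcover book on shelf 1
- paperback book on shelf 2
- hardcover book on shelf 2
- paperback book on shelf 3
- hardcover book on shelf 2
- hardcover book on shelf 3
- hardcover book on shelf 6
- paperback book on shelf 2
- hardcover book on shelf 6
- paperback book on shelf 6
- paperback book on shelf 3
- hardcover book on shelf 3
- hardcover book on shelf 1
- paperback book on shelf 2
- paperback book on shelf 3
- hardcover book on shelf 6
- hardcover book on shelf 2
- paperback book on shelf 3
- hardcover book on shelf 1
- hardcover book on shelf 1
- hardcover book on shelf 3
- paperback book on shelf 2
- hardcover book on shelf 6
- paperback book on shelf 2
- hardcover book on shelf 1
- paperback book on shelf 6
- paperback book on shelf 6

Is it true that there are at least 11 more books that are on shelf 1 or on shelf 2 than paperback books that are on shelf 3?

True

There are 16 books on shelf 1 or on shelf 2.
There are 5 paperback books on shelf 3.
The claim requires 16 − 5 = 11 ≥ 11, which holds.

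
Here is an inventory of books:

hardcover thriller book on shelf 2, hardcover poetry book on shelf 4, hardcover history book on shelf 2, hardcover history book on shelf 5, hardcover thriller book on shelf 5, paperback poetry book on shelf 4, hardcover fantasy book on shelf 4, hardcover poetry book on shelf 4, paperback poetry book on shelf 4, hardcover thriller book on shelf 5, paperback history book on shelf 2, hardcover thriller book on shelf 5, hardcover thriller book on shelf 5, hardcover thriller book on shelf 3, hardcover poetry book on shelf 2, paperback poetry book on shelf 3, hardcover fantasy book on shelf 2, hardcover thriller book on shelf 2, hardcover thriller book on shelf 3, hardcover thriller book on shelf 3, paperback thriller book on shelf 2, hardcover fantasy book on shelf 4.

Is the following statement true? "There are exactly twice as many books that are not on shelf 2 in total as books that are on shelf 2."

False

|books that are not on shelf 2| = 15.
|books on shelf 2| = 7.
The claim requires 15 = 2 × 7 = 14, which does not hold.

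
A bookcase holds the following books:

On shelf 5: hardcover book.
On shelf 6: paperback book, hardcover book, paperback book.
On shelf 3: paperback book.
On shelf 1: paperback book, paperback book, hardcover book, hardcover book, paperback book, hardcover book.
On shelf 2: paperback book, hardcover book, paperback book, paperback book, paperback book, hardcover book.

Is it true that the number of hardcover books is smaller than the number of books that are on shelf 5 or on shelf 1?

hardcover books: 7.
books on shelf 5 or on shelf 1: 7.
The claim requires 7 < 7, which does not hold.

False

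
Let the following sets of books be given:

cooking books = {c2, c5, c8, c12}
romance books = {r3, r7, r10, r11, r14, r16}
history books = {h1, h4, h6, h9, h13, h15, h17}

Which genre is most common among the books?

Counts by genre: history 7, romance 6, cooking 4.
The maximum is 7, held uniquely by history.

history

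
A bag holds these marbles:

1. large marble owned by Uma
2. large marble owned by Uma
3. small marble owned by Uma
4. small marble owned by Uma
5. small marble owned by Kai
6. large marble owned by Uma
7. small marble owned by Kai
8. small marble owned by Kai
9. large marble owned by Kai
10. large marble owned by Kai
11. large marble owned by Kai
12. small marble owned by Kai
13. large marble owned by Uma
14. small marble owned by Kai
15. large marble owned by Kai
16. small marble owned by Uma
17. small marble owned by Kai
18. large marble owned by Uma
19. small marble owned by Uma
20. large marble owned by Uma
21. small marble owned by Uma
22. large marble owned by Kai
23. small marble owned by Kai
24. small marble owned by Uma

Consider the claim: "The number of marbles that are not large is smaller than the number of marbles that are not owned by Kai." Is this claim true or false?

There are 13 marbles that are not large.
Count of marbles that are not owned by Kai: 12.
The claim requires 13 < 12, which does not hold.

False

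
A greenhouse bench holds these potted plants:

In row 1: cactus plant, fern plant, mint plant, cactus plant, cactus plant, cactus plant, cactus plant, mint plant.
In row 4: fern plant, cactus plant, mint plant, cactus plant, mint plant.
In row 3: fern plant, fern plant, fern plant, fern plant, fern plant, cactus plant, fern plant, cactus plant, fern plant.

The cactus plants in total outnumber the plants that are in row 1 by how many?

1

cactus plants: 9.
plants in row 1: 8.
9 − 8 = 1.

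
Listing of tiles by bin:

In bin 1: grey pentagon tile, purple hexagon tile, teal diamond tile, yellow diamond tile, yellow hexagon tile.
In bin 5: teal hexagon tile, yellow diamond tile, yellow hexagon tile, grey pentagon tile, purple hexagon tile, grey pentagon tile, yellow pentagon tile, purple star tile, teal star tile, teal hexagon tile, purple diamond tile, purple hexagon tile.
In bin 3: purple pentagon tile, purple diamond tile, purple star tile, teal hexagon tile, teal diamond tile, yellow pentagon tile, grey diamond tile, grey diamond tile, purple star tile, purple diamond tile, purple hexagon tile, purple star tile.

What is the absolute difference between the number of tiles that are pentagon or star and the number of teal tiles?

5

tiles that are pentagon or star: 11. teal tiles: 6.
|11 − 6| = 11 − 6 = 5.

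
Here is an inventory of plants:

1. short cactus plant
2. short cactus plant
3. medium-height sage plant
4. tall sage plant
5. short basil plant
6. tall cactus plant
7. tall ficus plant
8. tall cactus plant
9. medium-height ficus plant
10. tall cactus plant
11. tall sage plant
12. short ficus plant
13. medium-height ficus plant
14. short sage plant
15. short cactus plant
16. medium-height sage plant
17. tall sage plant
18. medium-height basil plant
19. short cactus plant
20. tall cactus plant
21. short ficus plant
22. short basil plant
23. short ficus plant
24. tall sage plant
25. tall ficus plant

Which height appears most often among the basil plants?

short

Counts by height (restricted to basil plants): short 2, medium-height 1.
The maximum is 2, held uniquely by short.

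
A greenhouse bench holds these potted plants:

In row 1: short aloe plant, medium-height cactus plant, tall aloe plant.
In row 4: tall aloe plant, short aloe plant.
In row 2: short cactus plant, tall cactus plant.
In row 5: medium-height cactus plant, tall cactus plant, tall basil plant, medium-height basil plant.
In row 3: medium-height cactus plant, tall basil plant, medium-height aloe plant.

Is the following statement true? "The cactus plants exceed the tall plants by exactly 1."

False

cactus plants: 6.
tall plants: 6.
The claim requires 6 − 6 (= 0) to equal 1, which does not hold.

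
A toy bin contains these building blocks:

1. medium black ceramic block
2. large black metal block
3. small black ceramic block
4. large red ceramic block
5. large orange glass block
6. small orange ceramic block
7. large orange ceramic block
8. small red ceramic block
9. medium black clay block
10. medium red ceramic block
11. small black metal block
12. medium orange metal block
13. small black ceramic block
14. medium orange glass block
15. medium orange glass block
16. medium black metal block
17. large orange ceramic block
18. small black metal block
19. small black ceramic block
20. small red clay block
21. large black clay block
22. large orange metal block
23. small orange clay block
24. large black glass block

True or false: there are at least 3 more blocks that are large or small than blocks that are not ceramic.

There are 17 blocks that are large or small.
There are 14 blocks that are not ceramic.
The claim requires 17 − 14 = 3 ≥ 3, which holds.

True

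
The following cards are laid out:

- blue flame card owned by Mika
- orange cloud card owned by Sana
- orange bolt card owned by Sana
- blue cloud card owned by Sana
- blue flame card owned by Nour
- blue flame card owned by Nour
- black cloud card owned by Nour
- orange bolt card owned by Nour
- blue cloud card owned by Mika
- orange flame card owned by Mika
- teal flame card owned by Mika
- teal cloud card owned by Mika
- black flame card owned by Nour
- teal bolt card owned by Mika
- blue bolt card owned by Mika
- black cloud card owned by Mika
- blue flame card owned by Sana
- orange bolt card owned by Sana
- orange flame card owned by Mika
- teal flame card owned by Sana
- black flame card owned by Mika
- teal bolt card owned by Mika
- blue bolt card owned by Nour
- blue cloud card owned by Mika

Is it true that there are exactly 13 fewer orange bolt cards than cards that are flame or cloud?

False

orange bolt cards: 3.
cards that are flame or cloud: 17.
The claim requires 17 − 3 (= 14) to equal 13, which does not hold.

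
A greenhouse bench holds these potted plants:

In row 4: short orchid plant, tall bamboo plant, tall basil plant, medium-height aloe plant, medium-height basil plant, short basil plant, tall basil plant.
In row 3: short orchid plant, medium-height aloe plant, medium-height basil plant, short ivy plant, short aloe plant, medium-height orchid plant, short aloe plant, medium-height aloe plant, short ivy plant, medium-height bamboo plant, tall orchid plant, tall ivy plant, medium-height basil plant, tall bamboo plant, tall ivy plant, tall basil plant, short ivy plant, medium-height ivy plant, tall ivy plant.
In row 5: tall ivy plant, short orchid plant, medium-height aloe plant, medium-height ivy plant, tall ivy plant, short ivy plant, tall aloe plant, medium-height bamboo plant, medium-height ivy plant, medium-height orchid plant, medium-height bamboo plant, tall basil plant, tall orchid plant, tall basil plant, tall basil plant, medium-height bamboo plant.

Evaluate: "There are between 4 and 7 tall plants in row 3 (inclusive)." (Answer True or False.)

|tall plants in row 3| = 6.
The claim requires 4 ≤ 6 ≤ 7, which holds.

True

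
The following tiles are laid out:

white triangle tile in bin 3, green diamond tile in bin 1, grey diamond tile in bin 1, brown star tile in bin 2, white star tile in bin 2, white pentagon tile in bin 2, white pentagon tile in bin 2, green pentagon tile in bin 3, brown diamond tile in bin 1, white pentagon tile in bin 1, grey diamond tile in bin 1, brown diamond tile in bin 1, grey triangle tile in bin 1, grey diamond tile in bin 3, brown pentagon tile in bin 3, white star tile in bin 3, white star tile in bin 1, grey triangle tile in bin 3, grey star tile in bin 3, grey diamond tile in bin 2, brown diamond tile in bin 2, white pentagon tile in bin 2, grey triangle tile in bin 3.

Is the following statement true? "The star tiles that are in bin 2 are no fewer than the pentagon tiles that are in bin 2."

There are 2 star tiles in bin 2.
There are 3 pentagon tiles in bin 2.
The claim requires 2 ≥ 3, which does not hold.

False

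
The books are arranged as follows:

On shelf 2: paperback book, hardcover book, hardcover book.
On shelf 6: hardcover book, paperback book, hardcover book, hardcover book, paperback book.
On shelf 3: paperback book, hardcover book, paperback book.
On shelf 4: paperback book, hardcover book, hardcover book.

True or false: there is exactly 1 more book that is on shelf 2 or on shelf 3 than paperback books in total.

books on shelf 2 or on shelf 3: 6.
paperback books: 6.
The claim requires 6 − 6 (= 0) to equal 1, which does not hold.

False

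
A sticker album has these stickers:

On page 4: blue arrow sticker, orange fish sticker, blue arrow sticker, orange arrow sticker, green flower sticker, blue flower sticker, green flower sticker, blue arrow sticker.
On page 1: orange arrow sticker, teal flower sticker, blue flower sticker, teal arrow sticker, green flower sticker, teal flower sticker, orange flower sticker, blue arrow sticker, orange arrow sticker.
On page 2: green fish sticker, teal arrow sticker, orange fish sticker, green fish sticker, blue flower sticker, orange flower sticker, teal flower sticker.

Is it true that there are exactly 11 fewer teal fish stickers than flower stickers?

True

teal fish stickers: 0.
flower stickers: 11.
The claim requires 11 − 0 (= 11) to equal 11, which holds.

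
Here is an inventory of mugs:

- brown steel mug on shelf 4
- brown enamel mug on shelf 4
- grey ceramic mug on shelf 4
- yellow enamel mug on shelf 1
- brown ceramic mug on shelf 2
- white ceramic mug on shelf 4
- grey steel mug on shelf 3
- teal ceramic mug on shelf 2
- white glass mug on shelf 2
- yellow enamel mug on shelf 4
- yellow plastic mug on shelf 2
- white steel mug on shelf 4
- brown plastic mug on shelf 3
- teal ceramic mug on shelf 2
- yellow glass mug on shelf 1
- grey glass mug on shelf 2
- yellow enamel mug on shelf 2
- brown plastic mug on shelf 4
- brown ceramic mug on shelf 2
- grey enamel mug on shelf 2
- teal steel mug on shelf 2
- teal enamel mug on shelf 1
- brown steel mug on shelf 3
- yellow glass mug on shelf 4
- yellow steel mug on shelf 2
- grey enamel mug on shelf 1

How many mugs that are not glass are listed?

Total mugs: 26; with the excluded value: 4; remaining 26 − 4 = 22.

22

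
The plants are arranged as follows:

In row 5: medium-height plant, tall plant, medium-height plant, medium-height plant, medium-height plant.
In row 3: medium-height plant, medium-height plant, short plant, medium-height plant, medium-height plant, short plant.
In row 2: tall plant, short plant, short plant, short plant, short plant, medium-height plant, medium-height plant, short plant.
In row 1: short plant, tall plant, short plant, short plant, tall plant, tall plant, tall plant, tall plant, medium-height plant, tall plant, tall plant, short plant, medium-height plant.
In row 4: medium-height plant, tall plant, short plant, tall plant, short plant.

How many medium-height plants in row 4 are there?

1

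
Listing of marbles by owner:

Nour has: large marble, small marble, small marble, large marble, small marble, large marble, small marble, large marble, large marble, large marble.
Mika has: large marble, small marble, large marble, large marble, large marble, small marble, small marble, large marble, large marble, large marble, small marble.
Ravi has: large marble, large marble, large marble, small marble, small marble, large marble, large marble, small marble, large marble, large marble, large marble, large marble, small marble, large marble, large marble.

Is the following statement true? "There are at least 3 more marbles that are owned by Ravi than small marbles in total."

|marbles owned by Ravi| = 15.
|small marbles| = 12.
The claim requires 15 − 12 = 3 ≥ 3, which holds.

True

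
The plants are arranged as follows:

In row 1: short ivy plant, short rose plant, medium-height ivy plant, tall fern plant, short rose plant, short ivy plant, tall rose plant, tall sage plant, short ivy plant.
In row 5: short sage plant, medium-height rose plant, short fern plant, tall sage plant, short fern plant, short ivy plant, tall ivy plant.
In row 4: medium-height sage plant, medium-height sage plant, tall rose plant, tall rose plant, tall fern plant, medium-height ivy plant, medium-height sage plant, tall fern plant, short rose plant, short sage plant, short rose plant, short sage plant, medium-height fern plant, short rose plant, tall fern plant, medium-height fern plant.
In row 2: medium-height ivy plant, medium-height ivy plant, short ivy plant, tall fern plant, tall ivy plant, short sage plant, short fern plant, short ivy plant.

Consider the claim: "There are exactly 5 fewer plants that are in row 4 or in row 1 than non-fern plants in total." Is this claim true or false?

|plants in row 4 or in row 1| = 25.
|non-fern plants| = 30.
The claim requires 30 − 25 (= 5) to equal 5, which holds.

True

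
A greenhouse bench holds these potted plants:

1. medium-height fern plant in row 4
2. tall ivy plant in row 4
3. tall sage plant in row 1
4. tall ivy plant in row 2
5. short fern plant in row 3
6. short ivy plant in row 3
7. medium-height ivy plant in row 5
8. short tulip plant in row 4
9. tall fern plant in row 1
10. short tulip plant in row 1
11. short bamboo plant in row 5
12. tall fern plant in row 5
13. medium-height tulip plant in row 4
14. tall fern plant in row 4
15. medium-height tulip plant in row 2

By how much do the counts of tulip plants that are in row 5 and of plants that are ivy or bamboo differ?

5

tulip plants in row 5: 0. plants that are ivy or bamboo: 5.
|0 − 5| = 5 − 0 = 5.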